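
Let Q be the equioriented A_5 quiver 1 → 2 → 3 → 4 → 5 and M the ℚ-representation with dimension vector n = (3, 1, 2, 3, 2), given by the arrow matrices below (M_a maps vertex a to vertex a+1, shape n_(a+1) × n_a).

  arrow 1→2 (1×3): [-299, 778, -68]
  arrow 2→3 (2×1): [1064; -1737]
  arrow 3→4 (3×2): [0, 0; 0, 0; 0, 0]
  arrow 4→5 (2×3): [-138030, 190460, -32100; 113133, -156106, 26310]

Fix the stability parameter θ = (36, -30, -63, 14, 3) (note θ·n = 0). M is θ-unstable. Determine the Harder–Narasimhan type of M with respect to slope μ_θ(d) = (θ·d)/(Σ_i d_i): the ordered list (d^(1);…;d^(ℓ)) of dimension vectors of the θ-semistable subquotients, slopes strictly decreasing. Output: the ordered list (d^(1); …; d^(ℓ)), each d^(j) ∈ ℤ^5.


Barcode: M ≅ I[1,1]^2, I[1,3], I[3,3], I[4,4]^2, I[4,5], I[5,5]. HN layers by μ_θ (6 steps, strictly decreasing):
  μ^(1)=36; μ^(2)=14; μ^(3)=17/2; μ^(4)=3; μ^(5)=-19; μ^(6)=-63

((2, 0, 0, 0, 0); (0, 0, 0, 2, 0); (0, 0, 0, 1, 1); (0, 0, 0, 0, 1); (1, 1, 1, 0, 0); (0, 0, 1, 0, 0))


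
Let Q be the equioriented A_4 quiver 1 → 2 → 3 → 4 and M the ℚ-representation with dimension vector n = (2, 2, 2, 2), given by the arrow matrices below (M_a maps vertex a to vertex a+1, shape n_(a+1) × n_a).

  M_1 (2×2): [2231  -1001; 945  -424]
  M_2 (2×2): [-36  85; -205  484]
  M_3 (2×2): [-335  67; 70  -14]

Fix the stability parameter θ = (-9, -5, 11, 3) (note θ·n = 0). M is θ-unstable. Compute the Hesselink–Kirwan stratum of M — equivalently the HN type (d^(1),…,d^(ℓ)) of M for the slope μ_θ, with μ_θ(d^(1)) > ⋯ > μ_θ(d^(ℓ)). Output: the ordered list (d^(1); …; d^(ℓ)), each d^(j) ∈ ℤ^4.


Via rank(M_{q-1}∘⋯∘M_p): M ≅ I[1,3], I[1,4], I[4,4].
μ_θ-semistable layers: μ^(1)=11; μ^(2)=7; μ^(3)=3; μ^(4)=-5; μ^(5)=-9

((0, 0, 1, 0); (0, 0, 1, 1); (0, 0, 0, 1); (0, 2, 0, 0); (2, 0, 0, 0))


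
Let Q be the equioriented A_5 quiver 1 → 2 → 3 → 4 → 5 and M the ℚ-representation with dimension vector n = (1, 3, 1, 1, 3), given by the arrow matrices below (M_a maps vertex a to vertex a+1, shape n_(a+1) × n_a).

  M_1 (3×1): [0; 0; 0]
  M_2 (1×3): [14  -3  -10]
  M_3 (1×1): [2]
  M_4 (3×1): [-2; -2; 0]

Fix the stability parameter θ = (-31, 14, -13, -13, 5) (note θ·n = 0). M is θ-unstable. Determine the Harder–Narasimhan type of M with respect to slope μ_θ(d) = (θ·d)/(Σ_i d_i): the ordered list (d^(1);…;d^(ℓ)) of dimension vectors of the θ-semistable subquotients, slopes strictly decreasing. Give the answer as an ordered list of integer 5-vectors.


Via rank(M_{q-1}∘⋯∘M_p): M ≅ I[1,1], I[2,2]^2, I[2,5], I[5,5]^2.
μ_θ-semistable layers: μ^(1)=14; μ^(2)=5; μ^(3)=-4; μ^(4)=-31

((0, 2, 0, 0, 0); (0, 0, 0, 0, 3); (0, 1, 1, 1, 0); (1, 0, 0, 0, 0))


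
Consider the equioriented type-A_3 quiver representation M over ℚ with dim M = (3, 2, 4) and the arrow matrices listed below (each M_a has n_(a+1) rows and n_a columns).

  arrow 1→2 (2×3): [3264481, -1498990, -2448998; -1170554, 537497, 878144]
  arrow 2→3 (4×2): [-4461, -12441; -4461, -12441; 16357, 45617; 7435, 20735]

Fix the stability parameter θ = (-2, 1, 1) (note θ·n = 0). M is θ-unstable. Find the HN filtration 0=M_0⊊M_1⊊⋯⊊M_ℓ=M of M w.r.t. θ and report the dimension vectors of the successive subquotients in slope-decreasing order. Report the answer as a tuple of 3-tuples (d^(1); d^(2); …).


Via rank(M_{q-1}∘⋯∘M_p): M ≅ I[1,1], I[1,2], I[1,3], I[3,3]^3.
μ_θ-semistable layers: μ^(1)=1; μ^(2)=-2

((0, 2, 4); (3, 0, 0))


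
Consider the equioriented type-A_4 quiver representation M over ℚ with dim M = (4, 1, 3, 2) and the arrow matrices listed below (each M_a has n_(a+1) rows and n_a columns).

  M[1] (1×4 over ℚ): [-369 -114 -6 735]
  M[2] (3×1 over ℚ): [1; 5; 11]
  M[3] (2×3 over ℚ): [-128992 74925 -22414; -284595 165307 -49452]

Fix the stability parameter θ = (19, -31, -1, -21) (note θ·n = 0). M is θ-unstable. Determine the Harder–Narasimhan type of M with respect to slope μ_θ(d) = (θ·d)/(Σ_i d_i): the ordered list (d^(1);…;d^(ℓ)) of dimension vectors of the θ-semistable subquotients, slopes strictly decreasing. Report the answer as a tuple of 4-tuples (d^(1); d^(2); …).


Via rank(M_{q-1}∘⋯∘M_p): M ≅ I[1,1]^3, I[1,4], I[3,3], I[3,4].
μ_θ-semistable layers: μ^(1)=19; μ^(2)=-1; μ^(3)=-17/2; μ^(4)=-11

((3, 0, 0, 0); (0, 0, 1, 0); (1, 1, 1, 1); (0, 0, 1, 1))


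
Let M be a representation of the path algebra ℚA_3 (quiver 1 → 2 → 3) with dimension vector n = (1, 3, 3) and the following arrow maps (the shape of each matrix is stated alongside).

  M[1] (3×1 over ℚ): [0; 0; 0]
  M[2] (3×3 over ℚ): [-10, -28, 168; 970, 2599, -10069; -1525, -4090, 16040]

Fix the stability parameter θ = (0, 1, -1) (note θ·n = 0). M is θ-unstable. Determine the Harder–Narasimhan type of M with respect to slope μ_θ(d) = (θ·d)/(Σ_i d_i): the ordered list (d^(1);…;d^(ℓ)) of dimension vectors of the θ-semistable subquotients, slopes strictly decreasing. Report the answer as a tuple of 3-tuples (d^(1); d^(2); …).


Barcode: M ≅ I[1,1], I[2,2], I[2,3]^2, I[3,3]. HN layers by μ_θ (3 steps, strictly decreasing):
  μ^(1)=1; μ^(2)=0; μ^(3)=-1

((0, 1, 0); (1, 2, 2); (0, 0, 1))


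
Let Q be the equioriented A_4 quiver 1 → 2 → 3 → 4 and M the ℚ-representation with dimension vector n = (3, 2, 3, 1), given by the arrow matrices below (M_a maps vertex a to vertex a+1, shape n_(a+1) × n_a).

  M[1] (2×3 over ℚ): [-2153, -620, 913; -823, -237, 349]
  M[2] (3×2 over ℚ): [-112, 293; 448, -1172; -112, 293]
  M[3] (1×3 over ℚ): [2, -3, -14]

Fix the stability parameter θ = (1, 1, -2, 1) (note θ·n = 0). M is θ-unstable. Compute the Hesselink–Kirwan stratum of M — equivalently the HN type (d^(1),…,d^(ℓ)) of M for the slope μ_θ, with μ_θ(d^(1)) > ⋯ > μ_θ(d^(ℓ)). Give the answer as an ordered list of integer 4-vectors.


Interval decomposition of M: I[1,1], I[1,2], I[1,3], I[3,3], I[3,4].
HN type (ℓ=3): μ^(1)=1; μ^(2)=0; μ^(3)=-2

((2, 1, 0, 1); (1, 1, 1, 0); (0, 0, 2, 0))


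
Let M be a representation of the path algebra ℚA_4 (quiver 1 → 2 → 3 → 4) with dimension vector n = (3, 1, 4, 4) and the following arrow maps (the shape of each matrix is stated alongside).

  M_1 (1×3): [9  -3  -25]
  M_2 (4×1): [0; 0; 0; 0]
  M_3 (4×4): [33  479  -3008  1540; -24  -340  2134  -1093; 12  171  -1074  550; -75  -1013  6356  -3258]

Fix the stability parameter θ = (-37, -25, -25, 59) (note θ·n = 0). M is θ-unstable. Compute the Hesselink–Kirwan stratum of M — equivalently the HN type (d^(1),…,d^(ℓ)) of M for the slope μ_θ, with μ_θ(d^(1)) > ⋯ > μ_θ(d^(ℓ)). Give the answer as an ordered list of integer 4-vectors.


Via rank(M_{q-1}∘⋯∘M_p): M ≅ I[1,1]^2, I[1,2], I[3,3], I[3,4]^3, I[4,4].
μ_θ-semistable layers: μ^(1)=59; μ^(2)=-25; μ^(3)=-37

((0, 0, 0, 4); (0, 1, 4, 0); (3, 0, 0, 0))


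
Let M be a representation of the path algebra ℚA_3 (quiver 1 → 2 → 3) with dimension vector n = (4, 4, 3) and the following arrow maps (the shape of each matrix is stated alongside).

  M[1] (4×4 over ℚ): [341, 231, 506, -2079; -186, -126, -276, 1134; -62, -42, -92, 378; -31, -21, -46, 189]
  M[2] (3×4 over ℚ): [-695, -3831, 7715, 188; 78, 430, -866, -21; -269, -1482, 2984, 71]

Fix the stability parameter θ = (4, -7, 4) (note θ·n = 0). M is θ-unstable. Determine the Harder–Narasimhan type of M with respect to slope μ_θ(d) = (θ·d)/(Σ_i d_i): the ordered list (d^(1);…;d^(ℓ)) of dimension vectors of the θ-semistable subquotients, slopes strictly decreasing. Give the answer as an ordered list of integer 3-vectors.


Via rank(M_{q-1}∘⋯∘M_p): M ≅ I[1,1]^3, I[1,3], I[2,2], I[2,3]^2.
μ_θ-semistable layers: μ^(1)=4; μ^(2)=-3/2; μ^(3)=-7

((3, 0, 3); (1, 1, 0); (0, 3, 0))


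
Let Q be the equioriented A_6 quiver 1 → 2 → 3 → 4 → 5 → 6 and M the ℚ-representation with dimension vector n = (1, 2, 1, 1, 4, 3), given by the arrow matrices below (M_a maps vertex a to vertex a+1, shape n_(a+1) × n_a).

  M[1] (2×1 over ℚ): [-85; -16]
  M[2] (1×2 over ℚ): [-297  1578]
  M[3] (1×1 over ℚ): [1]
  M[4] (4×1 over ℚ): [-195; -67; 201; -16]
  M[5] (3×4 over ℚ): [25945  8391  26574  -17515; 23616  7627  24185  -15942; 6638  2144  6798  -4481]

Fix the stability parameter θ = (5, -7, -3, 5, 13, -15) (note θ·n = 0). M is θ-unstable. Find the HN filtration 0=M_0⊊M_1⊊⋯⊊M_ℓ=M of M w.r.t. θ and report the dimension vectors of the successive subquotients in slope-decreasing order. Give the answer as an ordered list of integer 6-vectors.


Barcode: M ≅ I[1,6], I[2,2], I[5,5], I[5,6]^2. HN layers by μ_θ (5 steps, strictly decreasing):
  μ^(1)=13; μ^(2)=1; μ^(3)=-1; μ^(4)=-5/3; μ^(5)=-7

((0, 0, 0, 0, 1, 0); (0, 0, 0, 1, 1, 1); (0, 0, 0, 0, 2, 2); (1, 1, 1, 0, 0, 0); (0, 1, 0, 0, 0, 0))


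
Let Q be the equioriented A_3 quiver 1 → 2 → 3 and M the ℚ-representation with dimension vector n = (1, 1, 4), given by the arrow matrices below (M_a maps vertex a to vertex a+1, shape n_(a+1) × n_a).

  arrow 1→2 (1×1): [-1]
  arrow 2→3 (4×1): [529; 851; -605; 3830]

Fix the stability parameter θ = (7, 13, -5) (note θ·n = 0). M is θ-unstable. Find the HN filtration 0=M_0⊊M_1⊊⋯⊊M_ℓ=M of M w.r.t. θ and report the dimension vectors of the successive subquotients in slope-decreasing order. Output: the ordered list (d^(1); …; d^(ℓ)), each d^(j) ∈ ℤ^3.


Barcode: M ≅ I[1,3], I[3,3]^3. HN layers by μ_θ (2 steps, strictly decreasing):
  μ^(1)=5; μ^(2)=-5

((1, 1, 1); (0, 0, 3))


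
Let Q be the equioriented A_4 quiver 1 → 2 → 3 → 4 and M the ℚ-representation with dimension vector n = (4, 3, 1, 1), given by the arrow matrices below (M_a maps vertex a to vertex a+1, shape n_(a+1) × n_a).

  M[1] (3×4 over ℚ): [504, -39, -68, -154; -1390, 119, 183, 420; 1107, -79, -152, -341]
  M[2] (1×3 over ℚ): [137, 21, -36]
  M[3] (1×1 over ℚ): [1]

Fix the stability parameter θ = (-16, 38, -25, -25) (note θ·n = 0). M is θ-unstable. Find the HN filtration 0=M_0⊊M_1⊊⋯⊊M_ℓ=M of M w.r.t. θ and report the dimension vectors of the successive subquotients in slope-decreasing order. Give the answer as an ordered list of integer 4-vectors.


Barcode: M ≅ I[1,1], I[1,2]^2, I[1,4]. HN layers by μ_θ (3 steps, strictly decreasing):
  μ^(1)=38; μ^(2)=-4; μ^(3)=-16

((0, 2, 0, 0); (0, 1, 1, 1); (4, 0, 0, 0))


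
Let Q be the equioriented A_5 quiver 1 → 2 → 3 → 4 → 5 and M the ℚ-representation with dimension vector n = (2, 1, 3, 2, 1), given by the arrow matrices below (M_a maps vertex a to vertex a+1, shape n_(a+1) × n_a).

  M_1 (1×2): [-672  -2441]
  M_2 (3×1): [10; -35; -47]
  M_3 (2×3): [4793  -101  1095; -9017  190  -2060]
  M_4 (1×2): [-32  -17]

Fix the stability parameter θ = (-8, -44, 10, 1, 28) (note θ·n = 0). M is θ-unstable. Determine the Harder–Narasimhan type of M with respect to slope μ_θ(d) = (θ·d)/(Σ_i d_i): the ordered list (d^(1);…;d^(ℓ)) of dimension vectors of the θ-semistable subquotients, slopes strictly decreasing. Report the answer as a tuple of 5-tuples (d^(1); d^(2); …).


Barcode: M ≅ I[1,1], I[1,3], I[3,4], I[3,5]. HN layers by μ_θ (5 steps, strictly decreasing):
  μ^(1)=28; μ^(2)=10; μ^(3)=11/2; μ^(4)=-8; μ^(5)=-26

((0, 0, 0, 0, 1); (0, 0, 1, 0, 0); (0, 0, 2, 2, 0); (1, 0, 0, 0, 0); (1, 1, 0, 0, 0))


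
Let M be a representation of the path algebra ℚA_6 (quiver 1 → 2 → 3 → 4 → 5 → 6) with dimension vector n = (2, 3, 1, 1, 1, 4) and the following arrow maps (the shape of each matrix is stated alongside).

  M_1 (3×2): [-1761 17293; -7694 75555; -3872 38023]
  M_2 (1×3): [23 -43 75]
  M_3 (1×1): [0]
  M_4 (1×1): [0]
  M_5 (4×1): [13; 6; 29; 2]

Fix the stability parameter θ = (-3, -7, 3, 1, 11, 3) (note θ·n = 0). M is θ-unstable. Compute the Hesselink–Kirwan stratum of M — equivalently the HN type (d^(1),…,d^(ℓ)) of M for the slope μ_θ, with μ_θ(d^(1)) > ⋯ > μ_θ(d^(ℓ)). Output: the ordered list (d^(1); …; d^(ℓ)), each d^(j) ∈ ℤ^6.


Via rank(M_{q-1}∘⋯∘M_p): M ≅ I[1,2], I[1,3], I[2,2], I[4,4], I[5,6], I[6,6]^3.
μ_θ-semistable layers: μ^(1)=7; μ^(2)=3; μ^(3)=1; μ^(4)=-5; μ^(5)=-7

((0, 0, 0, 0, 1, 1); (0, 0, 1, 0, 0, 3); (0, 0, 0, 1, 0, 0); (2, 2, 0, 0, 0, 0); (0, 1, 0, 0, 0, 0))


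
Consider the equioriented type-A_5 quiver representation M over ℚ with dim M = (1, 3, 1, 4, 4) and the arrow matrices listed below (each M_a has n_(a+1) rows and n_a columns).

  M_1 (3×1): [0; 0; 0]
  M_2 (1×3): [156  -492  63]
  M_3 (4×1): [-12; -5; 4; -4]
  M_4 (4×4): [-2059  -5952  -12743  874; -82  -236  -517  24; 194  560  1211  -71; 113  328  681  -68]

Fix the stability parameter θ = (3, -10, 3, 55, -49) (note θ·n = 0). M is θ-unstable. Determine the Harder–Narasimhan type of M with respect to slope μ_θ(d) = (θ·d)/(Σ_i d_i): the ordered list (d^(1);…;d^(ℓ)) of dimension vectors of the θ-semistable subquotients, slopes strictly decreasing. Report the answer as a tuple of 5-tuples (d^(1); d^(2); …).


Interval decomposition of M: I[1,1], I[2,2]^2, I[2,4], I[4,5]^3, I[5,5].
HN type (ℓ=4): μ^(1)=55; μ^(2)=3; μ^(3)=-10; μ^(4)=-49

((0, 0, 0, 1, 0); (1, 0, 1, 3, 3); (0, 3, 0, 0, 0); (0, 0, 0, 0, 1))


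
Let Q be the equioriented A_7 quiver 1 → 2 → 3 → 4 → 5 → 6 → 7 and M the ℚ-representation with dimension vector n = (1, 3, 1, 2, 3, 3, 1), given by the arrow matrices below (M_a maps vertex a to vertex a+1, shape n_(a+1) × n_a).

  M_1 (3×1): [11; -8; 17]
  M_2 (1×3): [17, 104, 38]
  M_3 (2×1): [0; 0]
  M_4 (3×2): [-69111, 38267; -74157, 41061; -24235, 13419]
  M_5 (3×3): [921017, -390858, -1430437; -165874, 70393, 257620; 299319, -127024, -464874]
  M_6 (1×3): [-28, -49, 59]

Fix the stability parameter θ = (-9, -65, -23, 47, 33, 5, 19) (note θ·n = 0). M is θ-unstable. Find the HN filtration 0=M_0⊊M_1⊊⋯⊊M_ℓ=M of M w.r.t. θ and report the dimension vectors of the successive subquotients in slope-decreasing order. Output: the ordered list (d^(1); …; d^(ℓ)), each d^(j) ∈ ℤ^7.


Barcode: M ≅ I[1,3], I[2,2]^2, I[4,6], I[4,7], I[5,6]. HN layers by μ_θ (6 steps, strictly decreasing):
  μ^(1)=85/3; μ^(2)=26; μ^(3)=19; μ^(4)=-23; μ^(5)=-37; μ^(6)=-65

((0, 0, 0, 1, 1, 1, 0); (0, 0, 0, 1, 1, 1, 1); (0, 0, 0, 0, 1, 1, 0); (0, 0, 1, 0, 0, 0, 0); (1, 1, 0, 0, 0, 0, 0); (0, 2, 0, 0, 0, 0, 0))


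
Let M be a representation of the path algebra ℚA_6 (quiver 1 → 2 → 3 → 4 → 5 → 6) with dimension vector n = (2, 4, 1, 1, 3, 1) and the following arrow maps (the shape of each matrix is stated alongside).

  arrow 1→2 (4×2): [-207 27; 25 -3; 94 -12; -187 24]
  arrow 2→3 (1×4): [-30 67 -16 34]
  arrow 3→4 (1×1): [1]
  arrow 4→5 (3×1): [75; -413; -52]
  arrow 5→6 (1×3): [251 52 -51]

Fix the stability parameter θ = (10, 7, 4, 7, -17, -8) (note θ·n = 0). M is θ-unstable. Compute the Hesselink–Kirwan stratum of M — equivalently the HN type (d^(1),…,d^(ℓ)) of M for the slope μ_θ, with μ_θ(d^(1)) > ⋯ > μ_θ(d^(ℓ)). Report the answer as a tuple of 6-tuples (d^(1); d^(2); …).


Interval decomposition of M: I[1,2], I[1,6], I[2,2]^2, I[5,5]^2.
HN type (ℓ=4): μ^(1)=17/2; μ^(2)=7; μ^(3)=1/2; μ^(4)=-17

((1, 1, 0, 0, 0, 0); (0, 2, 0, 0, 0, 0); (1, 1, 1, 1, 1, 1); (0, 0, 0, 0, 2, 0))


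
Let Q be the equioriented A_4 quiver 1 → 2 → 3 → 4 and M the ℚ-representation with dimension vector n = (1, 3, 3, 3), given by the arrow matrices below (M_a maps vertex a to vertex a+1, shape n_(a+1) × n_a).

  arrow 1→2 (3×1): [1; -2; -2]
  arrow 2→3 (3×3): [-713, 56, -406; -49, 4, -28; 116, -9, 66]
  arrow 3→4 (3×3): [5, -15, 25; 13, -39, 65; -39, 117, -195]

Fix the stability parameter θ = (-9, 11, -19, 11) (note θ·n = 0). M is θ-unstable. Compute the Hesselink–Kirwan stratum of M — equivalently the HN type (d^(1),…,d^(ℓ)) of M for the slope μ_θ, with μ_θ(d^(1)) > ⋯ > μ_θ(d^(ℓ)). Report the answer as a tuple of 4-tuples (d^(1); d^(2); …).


Via rank(M_{q-1}∘⋯∘M_p): M ≅ I[1,3], I[2,3], I[2,4], I[4,4]^2.
μ_θ-semistable layers: μ^(1)=11; μ^(2)=-4; μ^(3)=-9

((0, 0, 0, 3); (0, 3, 3, 0); (1, 0, 0, 0))


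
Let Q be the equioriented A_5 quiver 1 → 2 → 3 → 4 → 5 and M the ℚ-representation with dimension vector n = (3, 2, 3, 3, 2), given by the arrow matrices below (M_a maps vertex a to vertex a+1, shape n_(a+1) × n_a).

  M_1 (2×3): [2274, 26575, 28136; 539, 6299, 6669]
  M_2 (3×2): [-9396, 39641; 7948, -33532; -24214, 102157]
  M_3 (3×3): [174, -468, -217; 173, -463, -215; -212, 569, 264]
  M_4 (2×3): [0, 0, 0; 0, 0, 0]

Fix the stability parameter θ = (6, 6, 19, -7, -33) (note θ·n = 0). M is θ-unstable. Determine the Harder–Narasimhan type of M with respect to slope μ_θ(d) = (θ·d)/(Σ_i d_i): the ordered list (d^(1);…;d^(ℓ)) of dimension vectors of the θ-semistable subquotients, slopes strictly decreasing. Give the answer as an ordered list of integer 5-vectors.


Via rank(M_{q-1}∘⋯∘M_p): M ≅ I[1,1], I[1,4]^2, I[3,4], I[5,5]^2.
μ_θ-semistable layers: μ^(1)=6; μ^(2)=-33

((3, 2, 3, 3, 0); (0, 0, 0, 0, 2))


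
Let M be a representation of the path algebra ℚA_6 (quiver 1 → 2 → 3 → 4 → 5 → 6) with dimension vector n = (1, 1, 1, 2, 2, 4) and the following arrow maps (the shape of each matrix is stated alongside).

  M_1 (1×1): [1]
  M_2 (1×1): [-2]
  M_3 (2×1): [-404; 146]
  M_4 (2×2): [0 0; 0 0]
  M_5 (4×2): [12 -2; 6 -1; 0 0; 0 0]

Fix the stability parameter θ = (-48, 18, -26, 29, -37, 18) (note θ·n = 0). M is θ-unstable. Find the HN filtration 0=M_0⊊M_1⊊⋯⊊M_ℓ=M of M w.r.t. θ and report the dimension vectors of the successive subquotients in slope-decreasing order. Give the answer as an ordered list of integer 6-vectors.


Barcode: M ≅ I[1,4], I[4,4], I[5,5], I[5,6], I[6,6]^3. HN layers by μ_θ (5 steps, strictly decreasing):
  μ^(1)=29; μ^(2)=18; μ^(3)=-4; μ^(4)=-37; μ^(5)=-48

((0, 0, 0, 2, 0, 0); (0, 0, 0, 0, 0, 4); (0, 1, 1, 0, 0, 0); (0, 0, 0, 0, 2, 0); (1, 0, 0, 0, 0, 0))


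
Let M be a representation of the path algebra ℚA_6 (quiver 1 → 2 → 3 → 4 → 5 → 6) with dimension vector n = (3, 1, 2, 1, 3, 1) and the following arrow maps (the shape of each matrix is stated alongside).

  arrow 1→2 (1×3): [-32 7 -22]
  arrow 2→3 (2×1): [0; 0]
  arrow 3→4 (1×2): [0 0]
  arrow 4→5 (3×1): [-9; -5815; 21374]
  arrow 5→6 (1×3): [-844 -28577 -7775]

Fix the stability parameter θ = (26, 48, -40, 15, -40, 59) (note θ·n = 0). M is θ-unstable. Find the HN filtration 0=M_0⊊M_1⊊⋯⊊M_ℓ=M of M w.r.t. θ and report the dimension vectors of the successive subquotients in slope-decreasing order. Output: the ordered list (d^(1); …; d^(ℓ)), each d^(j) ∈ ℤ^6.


Interval decomposition of M: I[1,1]^2, I[1,2], I[3,3]^2, I[4,6], I[5,5]^2.
HN type (ℓ=5): μ^(1)=59; μ^(2)=48; μ^(3)=26; μ^(4)=-25/2; μ^(5)=-40

((0, 0, 0, 0, 0, 1); (0, 1, 0, 0, 0, 0); (3, 0, 0, 0, 0, 0); (0, 0, 0, 1, 1, 0); (0, 0, 2, 0, 2, 0))


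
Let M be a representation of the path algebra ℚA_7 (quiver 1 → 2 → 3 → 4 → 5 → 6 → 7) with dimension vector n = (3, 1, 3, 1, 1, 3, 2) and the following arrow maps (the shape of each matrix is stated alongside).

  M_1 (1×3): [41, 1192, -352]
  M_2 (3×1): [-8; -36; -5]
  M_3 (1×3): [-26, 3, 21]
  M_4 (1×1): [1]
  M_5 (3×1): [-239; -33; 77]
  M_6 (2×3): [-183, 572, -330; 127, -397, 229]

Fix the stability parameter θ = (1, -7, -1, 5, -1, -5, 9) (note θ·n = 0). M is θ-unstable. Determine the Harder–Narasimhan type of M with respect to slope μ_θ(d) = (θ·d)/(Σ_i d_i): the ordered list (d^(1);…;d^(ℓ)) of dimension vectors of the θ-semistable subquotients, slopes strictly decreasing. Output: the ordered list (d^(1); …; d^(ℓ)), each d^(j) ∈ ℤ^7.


Via rank(M_{q-1}∘⋯∘M_p): M ≅ I[1,1]^2, I[1,7], I[3,3]^2, I[6,6], I[6,7].
μ_θ-semistable layers: μ^(1)=9; μ^(2)=1; μ^(3)=-1/3; μ^(4)=-1; μ^(5)=-3; μ^(6)=-5

((0, 0, 0, 0, 0, 0, 2); (2, 0, 0, 0, 0, 0, 0); (0, 0, 0, 1, 1, 1, 0); (0, 0, 3, 0, 0, 0, 0); (1, 1, 0, 0, 0, 0, 0); (0, 0, 0, 0, 0, 2, 0))


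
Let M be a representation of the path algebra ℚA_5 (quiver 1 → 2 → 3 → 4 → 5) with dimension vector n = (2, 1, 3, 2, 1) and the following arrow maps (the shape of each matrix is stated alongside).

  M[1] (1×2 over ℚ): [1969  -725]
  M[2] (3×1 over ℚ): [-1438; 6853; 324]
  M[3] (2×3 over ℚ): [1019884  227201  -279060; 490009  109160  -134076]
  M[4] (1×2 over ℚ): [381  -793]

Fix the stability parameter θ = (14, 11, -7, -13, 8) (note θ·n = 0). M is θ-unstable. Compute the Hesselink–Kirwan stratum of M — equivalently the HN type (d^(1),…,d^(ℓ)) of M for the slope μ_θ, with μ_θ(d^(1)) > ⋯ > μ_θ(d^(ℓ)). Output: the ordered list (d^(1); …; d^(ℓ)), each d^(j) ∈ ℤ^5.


Interval decomposition of M: I[1,1], I[1,5], I[3,3], I[3,4].
HN type (ℓ=5): μ^(1)=14; μ^(2)=8; μ^(3)=5/4; μ^(4)=-7; μ^(5)=-10

((1, 0, 0, 0, 0); (0, 0, 0, 0, 1); (1, 1, 1, 1, 0); (0, 0, 1, 0, 0); (0, 0, 1, 1, 0))


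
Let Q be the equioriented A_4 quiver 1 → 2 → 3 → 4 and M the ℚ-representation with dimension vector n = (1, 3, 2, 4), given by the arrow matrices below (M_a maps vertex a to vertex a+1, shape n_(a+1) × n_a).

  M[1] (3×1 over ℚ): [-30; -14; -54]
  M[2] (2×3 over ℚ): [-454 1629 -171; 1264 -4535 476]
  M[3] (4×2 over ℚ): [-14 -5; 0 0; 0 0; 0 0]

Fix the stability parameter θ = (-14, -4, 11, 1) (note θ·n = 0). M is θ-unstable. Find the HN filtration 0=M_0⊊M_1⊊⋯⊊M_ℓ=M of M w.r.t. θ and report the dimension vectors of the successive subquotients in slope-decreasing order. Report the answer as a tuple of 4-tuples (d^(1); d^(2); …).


Interval decomposition of M: I[1,4], I[2,2], I[2,3], I[4,4]^3.
HN type (ℓ=5): μ^(1)=11; μ^(2)=6; μ^(3)=1; μ^(4)=-4; μ^(5)=-14

((0, 0, 1, 0); (0, 0, 1, 1); (0, 0, 0, 3); (0, 3, 0, 0); (1, 0, 0, 0))


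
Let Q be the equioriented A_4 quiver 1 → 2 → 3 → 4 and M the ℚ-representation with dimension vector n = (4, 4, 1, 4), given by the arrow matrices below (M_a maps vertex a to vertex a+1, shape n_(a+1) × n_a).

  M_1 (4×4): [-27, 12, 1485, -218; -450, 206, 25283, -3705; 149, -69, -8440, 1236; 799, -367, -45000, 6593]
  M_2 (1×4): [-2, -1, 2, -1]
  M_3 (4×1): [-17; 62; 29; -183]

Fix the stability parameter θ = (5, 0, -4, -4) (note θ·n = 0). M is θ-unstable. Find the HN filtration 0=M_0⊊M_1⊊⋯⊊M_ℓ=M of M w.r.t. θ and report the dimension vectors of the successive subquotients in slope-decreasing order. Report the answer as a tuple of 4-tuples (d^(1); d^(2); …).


Interval decomposition of M: I[1,2]^3, I[1,4], I[4,4]^3.
HN type (ℓ=3): μ^(1)=5/2; μ^(2)=-3/4; μ^(3)=-4

((3, 3, 0, 0); (1, 1, 1, 1); (0, 0, 0, 3))


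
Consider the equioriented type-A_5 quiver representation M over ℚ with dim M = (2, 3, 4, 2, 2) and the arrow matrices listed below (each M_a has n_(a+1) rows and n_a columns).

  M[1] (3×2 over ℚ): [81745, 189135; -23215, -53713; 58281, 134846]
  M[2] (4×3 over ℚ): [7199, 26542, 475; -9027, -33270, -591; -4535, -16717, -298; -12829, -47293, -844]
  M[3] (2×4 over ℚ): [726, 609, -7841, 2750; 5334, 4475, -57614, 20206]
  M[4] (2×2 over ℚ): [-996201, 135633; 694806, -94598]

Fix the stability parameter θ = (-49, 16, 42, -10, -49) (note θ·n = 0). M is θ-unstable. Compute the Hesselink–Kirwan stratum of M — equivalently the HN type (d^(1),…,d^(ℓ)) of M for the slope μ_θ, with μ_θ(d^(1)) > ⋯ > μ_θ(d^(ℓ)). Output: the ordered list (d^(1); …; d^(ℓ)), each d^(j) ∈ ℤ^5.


Via rank(M_{q-1}∘⋯∘M_p): M ≅ I[1,4], I[1,5], I[2,2], I[3,3]^2, I[5,5].
μ_θ-semistable layers: μ^(1)=42; μ^(2)=16; μ^(3)=-1/4; μ^(4)=-49

((0, 0, 2, 0, 0); (0, 2, 1, 1, 0); (0, 1, 1, 1, 1); (2, 0, 0, 0, 1))


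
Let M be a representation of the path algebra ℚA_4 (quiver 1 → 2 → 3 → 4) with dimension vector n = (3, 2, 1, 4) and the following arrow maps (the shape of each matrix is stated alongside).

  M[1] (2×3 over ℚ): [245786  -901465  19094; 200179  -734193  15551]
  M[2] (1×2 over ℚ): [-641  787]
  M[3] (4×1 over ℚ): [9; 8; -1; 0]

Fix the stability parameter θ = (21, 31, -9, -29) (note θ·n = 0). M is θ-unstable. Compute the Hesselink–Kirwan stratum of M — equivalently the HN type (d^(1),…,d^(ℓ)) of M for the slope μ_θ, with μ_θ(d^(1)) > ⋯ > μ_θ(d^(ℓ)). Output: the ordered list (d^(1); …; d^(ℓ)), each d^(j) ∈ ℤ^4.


Barcode: M ≅ I[1,1], I[1,2], I[1,4], I[4,4]^3. HN layers by μ_θ (4 steps, strictly decreasing):
  μ^(1)=31; μ^(2)=21; μ^(3)=7/2; μ^(4)=-29

((0, 1, 0, 0); (2, 0, 0, 0); (1, 1, 1, 1); (0, 0, 0, 3))


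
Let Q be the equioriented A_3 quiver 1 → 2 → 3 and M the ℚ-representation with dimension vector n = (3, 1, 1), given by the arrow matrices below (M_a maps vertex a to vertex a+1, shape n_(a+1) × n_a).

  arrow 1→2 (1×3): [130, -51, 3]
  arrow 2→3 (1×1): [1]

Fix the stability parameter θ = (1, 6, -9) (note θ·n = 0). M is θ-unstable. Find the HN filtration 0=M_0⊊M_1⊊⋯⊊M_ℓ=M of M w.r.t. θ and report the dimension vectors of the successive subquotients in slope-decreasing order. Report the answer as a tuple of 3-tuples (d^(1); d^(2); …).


Via rank(M_{q-1}∘⋯∘M_p): M ≅ I[1,1]^2, I[1,3].
μ_θ-semistable layers: μ^(1)=1; μ^(2)=-2/3

((2, 0, 0); (1, 1, 1))


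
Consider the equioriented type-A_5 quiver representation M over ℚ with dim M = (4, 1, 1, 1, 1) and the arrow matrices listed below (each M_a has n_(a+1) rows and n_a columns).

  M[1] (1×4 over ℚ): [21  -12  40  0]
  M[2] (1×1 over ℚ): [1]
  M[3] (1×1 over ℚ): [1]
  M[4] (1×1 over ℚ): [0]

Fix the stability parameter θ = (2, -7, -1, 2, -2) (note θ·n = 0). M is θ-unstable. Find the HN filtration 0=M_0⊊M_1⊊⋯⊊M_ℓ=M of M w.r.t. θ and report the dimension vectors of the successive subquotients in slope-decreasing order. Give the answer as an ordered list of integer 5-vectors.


Interval decomposition of M: I[1,1]^3, I[1,4], I[5,5].
HN type (ℓ=4): μ^(1)=2; μ^(2)=-1; μ^(3)=-2; μ^(4)=-5/2

((3, 0, 0, 1, 0); (0, 0, 1, 0, 0); (0, 0, 0, 0, 1); (1, 1, 0, 0, 0))


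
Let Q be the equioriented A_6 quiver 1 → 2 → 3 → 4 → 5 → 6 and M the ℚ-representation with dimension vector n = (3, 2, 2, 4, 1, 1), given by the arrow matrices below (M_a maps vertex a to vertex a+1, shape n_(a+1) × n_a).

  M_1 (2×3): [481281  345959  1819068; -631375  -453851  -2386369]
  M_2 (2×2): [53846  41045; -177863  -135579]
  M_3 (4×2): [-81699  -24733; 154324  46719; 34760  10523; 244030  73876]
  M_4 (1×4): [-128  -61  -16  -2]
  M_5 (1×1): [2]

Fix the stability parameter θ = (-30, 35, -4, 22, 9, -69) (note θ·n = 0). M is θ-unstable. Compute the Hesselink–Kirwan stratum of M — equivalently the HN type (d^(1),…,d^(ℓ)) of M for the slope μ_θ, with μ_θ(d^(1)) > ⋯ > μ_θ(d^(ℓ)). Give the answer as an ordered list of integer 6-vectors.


Barcode: M ≅ I[1,1], I[1,4], I[1,6], I[4,4]^2. HN layers by μ_θ (4 steps, strictly decreasing):
  μ^(1)=22; μ^(2)=31/2; μ^(3)=-7/5; μ^(4)=-30

((0, 0, 0, 3, 0, 0); (0, 1, 1, 0, 0, 0); (0, 1, 1, 1, 1, 1); (3, 0, 0, 0, 0, 0))


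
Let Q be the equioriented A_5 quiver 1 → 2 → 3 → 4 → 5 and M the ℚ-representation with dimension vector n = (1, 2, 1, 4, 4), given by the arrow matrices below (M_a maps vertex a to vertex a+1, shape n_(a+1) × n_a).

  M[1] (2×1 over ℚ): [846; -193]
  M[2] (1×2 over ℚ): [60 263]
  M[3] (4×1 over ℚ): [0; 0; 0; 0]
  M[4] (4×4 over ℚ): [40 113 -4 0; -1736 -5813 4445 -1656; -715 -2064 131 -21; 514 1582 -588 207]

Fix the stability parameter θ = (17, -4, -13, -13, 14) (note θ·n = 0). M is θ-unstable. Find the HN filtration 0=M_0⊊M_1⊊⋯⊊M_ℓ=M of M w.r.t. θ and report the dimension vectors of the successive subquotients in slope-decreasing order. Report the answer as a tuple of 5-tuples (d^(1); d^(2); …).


Via rank(M_{q-1}∘⋯∘M_p): M ≅ I[1,3], I[2,2], I[4,5]^4.
μ_θ-semistable layers: μ^(1)=14; μ^(2)=0; μ^(3)=-4; μ^(4)=-13

((0, 0, 0, 0, 4); (1, 1, 1, 0, 0); (0, 1, 0, 0, 0); (0, 0, 0, 4, 0))


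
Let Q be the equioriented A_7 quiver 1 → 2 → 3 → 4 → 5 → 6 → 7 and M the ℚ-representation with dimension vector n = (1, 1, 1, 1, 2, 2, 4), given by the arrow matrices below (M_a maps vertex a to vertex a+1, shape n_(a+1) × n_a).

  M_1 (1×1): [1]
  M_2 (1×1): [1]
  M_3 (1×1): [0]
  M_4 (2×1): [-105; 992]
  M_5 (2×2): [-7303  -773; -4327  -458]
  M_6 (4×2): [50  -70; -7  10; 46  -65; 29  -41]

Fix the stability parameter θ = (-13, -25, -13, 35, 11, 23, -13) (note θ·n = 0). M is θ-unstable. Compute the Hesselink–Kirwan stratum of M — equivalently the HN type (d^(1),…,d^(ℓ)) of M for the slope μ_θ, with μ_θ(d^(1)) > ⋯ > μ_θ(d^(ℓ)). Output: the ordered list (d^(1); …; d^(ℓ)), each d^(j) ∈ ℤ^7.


Interval decomposition of M: I[1,3], I[4,7], I[5,7], I[7,7]^2.
HN type (ℓ=4): μ^(1)=14; μ^(2)=7; μ^(3)=-13; μ^(4)=-19

((0, 0, 0, 1, 1, 1, 1); (0, 0, 0, 0, 1, 1, 1); (0, 0, 1, 0, 0, 0, 2); (1, 1, 0, 0, 0, 0, 0))


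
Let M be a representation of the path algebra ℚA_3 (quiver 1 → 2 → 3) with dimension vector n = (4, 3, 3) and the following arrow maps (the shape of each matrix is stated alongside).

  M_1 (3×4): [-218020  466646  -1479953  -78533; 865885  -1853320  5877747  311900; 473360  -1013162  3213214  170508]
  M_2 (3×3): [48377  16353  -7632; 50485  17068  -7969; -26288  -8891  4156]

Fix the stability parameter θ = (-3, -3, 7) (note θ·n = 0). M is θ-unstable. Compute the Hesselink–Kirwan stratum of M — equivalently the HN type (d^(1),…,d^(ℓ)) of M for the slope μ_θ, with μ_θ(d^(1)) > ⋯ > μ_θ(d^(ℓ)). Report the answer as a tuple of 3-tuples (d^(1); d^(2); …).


Via rank(M_{q-1}∘⋯∘M_p): M ≅ I[1,1], I[1,3]^3.
μ_θ-semistable layers: μ^(1)=7; μ^(2)=-3

((0, 0, 3); (4, 3, 0))


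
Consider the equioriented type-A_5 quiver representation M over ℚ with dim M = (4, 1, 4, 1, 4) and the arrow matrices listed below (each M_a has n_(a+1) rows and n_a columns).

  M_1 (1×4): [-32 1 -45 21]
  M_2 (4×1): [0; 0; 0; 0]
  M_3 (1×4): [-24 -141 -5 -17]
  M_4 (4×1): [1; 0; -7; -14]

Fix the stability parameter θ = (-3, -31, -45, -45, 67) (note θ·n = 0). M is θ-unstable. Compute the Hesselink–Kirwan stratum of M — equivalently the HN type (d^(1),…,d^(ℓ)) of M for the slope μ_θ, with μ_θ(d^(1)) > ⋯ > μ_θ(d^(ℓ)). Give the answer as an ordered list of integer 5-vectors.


Interval decomposition of M: I[1,1]^3, I[1,2], I[3,3]^3, I[3,5], I[5,5]^3.
HN type (ℓ=4): μ^(1)=67; μ^(2)=-3; μ^(3)=-17; μ^(4)=-45

((0, 0, 0, 0, 4); (3, 0, 0, 0, 0); (1, 1, 0, 0, 0); (0, 0, 4, 1, 0))


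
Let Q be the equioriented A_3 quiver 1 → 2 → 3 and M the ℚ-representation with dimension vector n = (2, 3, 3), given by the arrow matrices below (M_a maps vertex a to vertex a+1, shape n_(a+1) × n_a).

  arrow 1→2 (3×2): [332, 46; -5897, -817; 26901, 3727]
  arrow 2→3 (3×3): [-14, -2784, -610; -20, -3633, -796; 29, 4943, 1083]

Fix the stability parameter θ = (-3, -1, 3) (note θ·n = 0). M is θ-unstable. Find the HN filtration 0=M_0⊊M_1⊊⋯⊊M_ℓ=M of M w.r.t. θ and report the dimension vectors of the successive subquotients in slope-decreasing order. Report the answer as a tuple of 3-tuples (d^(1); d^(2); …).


Interval decomposition of M: I[1,2], I[1,3], I[2,3], I[3,3].
HN type (ℓ=3): μ^(1)=3; μ^(2)=-1; μ^(3)=-3

((0, 0, 3); (0, 3, 0); (2, 0, 0))


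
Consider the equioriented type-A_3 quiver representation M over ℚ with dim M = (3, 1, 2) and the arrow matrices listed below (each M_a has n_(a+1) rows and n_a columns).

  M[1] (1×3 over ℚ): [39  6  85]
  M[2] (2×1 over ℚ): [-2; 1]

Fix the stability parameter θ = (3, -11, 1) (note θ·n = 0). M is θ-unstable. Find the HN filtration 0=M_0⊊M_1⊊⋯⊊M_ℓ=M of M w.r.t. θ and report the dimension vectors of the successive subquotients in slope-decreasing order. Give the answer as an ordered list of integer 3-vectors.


Barcode: M ≅ I[1,1]^2, I[1,3], I[3,3]. HN layers by μ_θ (3 steps, strictly decreasing):
  μ^(1)=3; μ^(2)=1; μ^(3)=-4

((2, 0, 0); (0, 0, 2); (1, 1, 0))


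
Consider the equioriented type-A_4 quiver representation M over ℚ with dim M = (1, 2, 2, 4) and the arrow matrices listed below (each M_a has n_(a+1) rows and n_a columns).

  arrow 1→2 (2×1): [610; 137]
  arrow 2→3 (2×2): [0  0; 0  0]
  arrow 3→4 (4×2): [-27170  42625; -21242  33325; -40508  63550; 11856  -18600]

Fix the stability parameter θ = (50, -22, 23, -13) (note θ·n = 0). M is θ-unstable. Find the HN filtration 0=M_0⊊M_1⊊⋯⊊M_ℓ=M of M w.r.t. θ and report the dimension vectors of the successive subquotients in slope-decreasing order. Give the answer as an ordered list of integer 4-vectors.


Via rank(M_{q-1}∘⋯∘M_p): M ≅ I[1,2], I[2,2], I[3,3], I[3,4], I[4,4]^3.
μ_θ-semistable layers: μ^(1)=23; μ^(2)=14; μ^(3)=5; μ^(4)=-13; μ^(5)=-22

((0, 0, 1, 0); (1, 1, 0, 0); (0, 0, 1, 1); (0, 0, 0, 3); (0, 1, 0, 0))


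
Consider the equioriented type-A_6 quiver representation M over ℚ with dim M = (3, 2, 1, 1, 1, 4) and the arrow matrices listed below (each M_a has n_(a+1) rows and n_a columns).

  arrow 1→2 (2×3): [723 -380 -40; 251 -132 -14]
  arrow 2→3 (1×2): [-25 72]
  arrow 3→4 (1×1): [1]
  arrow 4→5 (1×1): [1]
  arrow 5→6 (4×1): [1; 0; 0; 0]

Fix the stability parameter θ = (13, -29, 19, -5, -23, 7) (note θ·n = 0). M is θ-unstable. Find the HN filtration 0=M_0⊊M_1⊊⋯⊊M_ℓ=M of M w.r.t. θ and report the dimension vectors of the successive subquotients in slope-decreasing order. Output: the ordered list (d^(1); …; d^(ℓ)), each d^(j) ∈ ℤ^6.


Barcode: M ≅ I[1,1], I[1,2], I[1,6], I[6,6]^3. HN layers by μ_θ (4 steps, strictly decreasing):
  μ^(1)=13; μ^(2)=7; μ^(3)=-3; μ^(4)=-8

((1, 0, 0, 0, 0, 0); (0, 0, 0, 0, 0, 4); (0, 0, 1, 1, 1, 0); (2, 2, 0, 0, 0, 0))


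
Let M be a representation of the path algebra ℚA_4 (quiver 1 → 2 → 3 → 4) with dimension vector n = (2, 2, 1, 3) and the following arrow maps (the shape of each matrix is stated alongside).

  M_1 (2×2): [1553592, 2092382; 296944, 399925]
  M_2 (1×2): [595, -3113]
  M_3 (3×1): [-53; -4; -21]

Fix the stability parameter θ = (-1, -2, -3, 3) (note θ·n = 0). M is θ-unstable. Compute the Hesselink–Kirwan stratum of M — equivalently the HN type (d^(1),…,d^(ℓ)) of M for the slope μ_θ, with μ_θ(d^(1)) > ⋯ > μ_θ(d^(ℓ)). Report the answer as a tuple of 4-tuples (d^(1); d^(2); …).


Via rank(M_{q-1}∘⋯∘M_p): M ≅ I[1,2], I[1,4], I[4,4]^2.
μ_θ-semistable layers: μ^(1)=3; μ^(2)=-3/2; μ^(3)=-2

((0, 0, 0, 3); (1, 1, 0, 0); (1, 1, 1, 0))


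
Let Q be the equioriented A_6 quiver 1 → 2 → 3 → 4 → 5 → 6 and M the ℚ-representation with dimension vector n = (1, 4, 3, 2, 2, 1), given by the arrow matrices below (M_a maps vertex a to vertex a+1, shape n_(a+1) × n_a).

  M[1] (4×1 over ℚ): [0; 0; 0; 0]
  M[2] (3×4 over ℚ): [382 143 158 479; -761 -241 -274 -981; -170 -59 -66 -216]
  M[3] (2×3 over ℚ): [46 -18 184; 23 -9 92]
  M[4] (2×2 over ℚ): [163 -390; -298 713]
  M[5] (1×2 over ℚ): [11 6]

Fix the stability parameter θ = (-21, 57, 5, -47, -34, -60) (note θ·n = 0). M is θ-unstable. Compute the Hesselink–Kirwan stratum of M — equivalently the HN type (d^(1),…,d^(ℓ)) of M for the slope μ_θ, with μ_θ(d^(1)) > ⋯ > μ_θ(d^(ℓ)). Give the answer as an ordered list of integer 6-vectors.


Barcode: M ≅ I[1,1], I[2,2], I[2,3]^2, I[2,6], I[4,5]. HN layers by μ_θ (6 steps, strictly decreasing):
  μ^(1)=57; μ^(2)=31; μ^(3)=-79/5; μ^(4)=-21; μ^(5)=-34; μ^(6)=-47

((0, 1, 0, 0, 0, 0); (0, 2, 2, 0, 0, 0); (0, 1, 1, 1, 1, 1); (1, 0, 0, 0, 0, 0); (0, 0, 0, 0, 1, 0); (0, 0, 0, 1, 0, 0))


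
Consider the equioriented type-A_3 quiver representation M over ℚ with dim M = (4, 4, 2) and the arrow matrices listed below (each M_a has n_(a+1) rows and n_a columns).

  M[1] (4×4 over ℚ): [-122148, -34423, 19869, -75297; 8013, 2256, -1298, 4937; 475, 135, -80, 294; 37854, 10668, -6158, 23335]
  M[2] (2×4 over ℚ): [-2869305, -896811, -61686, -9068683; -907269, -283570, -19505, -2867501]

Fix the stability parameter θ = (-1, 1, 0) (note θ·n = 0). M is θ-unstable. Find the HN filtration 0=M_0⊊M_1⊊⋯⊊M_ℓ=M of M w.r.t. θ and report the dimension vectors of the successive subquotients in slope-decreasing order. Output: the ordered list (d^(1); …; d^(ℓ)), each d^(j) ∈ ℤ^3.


Via rank(M_{q-1}∘⋯∘M_p): M ≅ I[1,2]^2, I[1,3]^2.
μ_θ-semistable layers: μ^(1)=1; μ^(2)=1/2; μ^(3)=-1

((0, 2, 0); (0, 2, 2); (4, 0, 0))


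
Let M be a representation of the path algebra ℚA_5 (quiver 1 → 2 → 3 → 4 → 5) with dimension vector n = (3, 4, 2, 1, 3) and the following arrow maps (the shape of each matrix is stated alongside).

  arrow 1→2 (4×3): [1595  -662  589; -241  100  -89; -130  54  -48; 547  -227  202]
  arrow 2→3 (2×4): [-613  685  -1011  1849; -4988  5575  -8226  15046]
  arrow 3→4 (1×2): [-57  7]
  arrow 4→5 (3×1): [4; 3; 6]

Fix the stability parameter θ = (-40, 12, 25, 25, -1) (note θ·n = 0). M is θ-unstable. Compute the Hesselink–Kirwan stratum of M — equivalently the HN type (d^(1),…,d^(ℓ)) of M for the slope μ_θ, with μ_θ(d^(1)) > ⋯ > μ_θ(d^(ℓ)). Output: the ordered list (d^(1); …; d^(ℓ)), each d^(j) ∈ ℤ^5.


Interval decomposition of M: I[1,1], I[1,3], I[1,5], I[2,2]^2, I[5,5]^2.
HN type (ℓ=5): μ^(1)=25; μ^(2)=49/3; μ^(3)=12; μ^(4)=-1; μ^(5)=-40

((0, 0, 1, 0, 0); (0, 0, 1, 1, 1); (0, 4, 0, 0, 0); (0, 0, 0, 0, 2); (3, 0, 0, 0, 0))


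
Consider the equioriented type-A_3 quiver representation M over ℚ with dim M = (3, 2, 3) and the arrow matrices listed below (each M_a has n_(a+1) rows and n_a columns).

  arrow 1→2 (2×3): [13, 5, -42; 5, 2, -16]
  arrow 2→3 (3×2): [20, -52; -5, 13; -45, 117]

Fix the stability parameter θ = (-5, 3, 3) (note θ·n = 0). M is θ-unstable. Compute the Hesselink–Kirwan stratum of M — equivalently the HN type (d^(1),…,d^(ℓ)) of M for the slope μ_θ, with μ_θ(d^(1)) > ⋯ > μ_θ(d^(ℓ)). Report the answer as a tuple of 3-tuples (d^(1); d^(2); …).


Barcode: M ≅ I[1,1], I[1,2], I[1,3], I[3,3]^2. HN layers by μ_θ (2 steps, strictly decreasing):
  μ^(1)=3; μ^(2)=-5

((0, 2, 3); (3, 0, 0))


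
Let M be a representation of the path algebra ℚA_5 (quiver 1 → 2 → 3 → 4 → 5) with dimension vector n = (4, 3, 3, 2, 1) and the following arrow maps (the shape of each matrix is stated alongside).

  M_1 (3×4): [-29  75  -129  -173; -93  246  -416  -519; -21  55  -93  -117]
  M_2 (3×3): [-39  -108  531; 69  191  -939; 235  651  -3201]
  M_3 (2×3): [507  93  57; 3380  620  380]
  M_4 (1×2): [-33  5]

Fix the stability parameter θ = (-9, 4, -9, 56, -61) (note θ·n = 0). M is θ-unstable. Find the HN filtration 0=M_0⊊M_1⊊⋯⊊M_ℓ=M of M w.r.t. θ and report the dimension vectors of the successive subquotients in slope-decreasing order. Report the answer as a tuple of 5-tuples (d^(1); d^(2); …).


Interval decomposition of M: I[1,1], I[1,2], I[1,3], I[1,5], I[3,3], I[4,4].
HN type (ℓ=4): μ^(1)=56; μ^(2)=4; μ^(3)=-5/2; μ^(4)=-9

((0, 0, 0, 1, 0); (0, 1, 0, 0, 0); (0, 2, 2, 1, 1); (4, 0, 1, 0, 0))


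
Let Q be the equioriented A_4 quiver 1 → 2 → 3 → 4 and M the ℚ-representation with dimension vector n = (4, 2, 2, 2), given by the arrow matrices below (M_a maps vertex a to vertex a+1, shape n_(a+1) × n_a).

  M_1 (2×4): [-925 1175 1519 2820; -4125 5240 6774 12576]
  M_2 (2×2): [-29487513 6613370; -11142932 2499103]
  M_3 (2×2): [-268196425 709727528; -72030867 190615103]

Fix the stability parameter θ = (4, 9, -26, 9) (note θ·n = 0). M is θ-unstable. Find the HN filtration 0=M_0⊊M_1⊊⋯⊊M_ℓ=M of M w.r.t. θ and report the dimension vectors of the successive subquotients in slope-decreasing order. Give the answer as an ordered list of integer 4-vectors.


Barcode: M ≅ I[1,1]^2, I[1,4]^2. HN layers by μ_θ (3 steps, strictly decreasing):
  μ^(1)=9; μ^(2)=4; μ^(3)=-13/3

((0, 0, 0, 2); (2, 0, 0, 0); (2, 2, 2, 0))
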